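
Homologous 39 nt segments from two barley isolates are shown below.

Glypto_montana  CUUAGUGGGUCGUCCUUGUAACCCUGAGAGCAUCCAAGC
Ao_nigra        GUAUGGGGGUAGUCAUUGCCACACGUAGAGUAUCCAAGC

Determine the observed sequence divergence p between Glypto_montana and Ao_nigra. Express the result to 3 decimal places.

0.308

Mismatches occur at site 1 (C→G), site 3 (U→A), site 4 (A→U), site 6 (U→G), site 11 (C→A), site 15 (C→A), site 19 (U→C), site 20 (A→C), site 23 (C→A), site 25 (U→G), site 26 (G→U), site 31 (C→U).
There are 12 differences over 39 sites, so p = 12/39 = 0.308.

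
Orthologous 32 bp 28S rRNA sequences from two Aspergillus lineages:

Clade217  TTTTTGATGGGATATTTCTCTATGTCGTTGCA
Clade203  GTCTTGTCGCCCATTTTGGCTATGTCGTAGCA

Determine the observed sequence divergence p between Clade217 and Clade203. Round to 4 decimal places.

The sequences differ at positions 1 (T/G), 3 (T/C), 7 (A/T), 8 (T/C), 10 (G/C), 11 (G/C), 12 (A/C), 13 (T/A), 14 (A/T), 18 (C/G), 19 (T/G), 29 (T/A).
There are 12 differences over 32 sites, so p = 12/32 = 0.3750.

0.3750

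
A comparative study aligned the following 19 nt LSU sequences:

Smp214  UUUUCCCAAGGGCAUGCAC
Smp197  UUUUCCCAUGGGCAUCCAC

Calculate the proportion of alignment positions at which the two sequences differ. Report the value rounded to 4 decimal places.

0.1053

Differing sites — 9:A/U; 16:G/C.
There are 2 differences over 19 sites, so p = 2/19 = 0.1053.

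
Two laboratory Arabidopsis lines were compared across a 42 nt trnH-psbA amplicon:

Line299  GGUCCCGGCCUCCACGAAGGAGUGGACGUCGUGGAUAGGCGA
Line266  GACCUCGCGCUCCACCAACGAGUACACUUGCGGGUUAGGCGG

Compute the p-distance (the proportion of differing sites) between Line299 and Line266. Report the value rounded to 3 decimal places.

0.357

The sequences differ at positions 2 (G/A), 3 (U/C), 5 (C/U), 8 (G/C), 9 (C/G), 16 (G/C), 19 (G/C), 24 (G/A), 25 (G/C), 28 (G/U), 30 (C/G), 31 (G/C), 32 (U/G), 35 (A/U), 42 (A/G).
There are 15 differences over 42 sites, so p = 15/42 = 0.357.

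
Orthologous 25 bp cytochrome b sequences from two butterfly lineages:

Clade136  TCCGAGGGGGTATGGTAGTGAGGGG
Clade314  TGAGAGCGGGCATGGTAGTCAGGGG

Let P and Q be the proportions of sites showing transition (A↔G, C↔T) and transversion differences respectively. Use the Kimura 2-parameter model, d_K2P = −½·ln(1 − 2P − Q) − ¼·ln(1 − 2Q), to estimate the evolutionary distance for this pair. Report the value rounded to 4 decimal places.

Differing sites — 2:C/G (Tv); 3:C/A (Tv); 7:G/C (Tv); 11:T/C (Ti); 20:G/C (Tv).
Of the 5 differences, 1 transition and 4 transversions over 25 sites: P = 1/25 = 0.040000, Q = 4/25 = 0.160000.
d = −0.5·ln(0.760000) − 0.25·ln(0.680000) = −0.5·(-0.274437) − 0.25·(-0.385662) = 0.2336.

0.2336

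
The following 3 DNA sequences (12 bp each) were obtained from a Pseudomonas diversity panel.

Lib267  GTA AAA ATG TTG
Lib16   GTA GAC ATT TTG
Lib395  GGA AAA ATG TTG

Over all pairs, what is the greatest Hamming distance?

4

Pairwise Hamming distances:
  Lib267 vs Lib16: 3
  Lib267 vs Lib395: 1
  Lib16 vs Lib395: 4
The largest is 4, between Lib16 and Lib395.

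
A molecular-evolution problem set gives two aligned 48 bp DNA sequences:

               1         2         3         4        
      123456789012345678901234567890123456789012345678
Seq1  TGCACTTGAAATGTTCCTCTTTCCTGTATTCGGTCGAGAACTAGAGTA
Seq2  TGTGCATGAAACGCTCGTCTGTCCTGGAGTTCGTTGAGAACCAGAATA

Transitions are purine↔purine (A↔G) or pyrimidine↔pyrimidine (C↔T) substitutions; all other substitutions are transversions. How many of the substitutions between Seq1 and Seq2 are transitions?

The sequences differ at positions 3 (C/T, transition), 4 (A/G, transition), 6 (T/A, transversion), 12 (T/C, transition), 14 (T/C, transition), 17 (C/G, transversion), 21 (T/G, transversion), 27 (T/G, transversion), 29 (T/G, transversion), 31 (C/T, transition), 32 (G/C, transversion), 35 (C/T, transition), 42 (T/C, transition), 46 (G/A, transition).
Of the 14 differences, 8 transitions and 6 transversions, so the answer is 8.

8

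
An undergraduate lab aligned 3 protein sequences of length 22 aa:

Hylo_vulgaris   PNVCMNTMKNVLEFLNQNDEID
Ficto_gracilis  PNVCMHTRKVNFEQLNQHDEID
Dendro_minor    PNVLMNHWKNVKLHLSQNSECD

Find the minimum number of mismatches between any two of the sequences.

7

Pairwise Hamming distances:
  Hylo_vulgaris vs Ficto_gracilis: 7
  Hylo_vulgaris vs Dendro_minor: 9
  Ficto_gracilis vs Dendro_minor: 13
The smallest is 7, between Hylo_vulgaris and Ficto_gracilis.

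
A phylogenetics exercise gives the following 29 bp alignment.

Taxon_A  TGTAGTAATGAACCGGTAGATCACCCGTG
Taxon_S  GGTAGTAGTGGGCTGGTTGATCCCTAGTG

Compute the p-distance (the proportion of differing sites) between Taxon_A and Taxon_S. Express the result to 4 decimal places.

0.3103

Mismatches occur at site 1 (T→G), site 8 (A→G), site 11 (A→G), site 12 (A→G), site 14 (C→T), site 18 (A→T), site 23 (A→C), site 25 (C→T), site 26 (C→A).
There are 9 differences over 29 sites, so p = 9/29 = 0.3103.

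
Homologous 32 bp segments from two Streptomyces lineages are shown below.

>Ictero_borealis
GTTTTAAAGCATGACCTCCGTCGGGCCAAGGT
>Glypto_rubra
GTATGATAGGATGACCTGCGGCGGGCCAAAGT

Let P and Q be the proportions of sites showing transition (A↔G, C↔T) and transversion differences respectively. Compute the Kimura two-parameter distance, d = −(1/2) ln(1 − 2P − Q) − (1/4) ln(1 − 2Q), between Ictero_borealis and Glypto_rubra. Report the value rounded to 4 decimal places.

0.2613

Differing sites — 3:T/A (Tv); 5:T/G (Tv); 7:A/T (Tv); 10:C/G (Tv); 18:C/G (Tv); 21:T/G (Tv); 30:G/A (Ti).
Of the 7 differences, 1 transition and 6 transversions over 32 sites: P = 1/32 = 0.031250, Q = 6/32 = 0.187500.
d = −0.5·ln(0.750000) − 0.25·ln(0.625000) = −0.5·(-0.287682) − 0.25·(-0.470004) = 0.2613.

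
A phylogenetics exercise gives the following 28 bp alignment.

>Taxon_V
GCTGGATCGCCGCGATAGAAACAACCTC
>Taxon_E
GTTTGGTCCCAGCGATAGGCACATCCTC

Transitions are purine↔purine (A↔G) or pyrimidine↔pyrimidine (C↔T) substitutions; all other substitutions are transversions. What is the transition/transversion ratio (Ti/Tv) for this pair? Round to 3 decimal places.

The sequences differ at positions 2 (C/T, transition), 4 (G/T, transversion), 6 (A/G, transition), 9 (G/C, transversion), 11 (C/A, transversion), 19 (A/G, transition), 20 (A/C, transversion), 24 (A/T, transversion).
Of the 8 differences, 3 transitions and 5 transversions, so Ti/Tv = 3/5 = 0.600.

0.600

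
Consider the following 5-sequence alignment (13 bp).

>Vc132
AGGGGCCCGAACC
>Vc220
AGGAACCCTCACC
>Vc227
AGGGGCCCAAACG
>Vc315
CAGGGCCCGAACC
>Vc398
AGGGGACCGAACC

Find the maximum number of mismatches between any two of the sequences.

Pairwise Hamming distances:
  Vc132 vs Vc220: 4
  Vc132 vs Vc227: 2
  Vc132 vs Vc315: 2
  Vc132 vs Vc398: 1
  Vc220 vs Vc227: 5
  Vc220 vs Vc315: 6
  Vc220 vs Vc398: 5
  Vc227 vs Vc315: 4
  Vc227 vs Vc398: 3
  Vc315 vs Vc398: 3
The largest is 6, between Vc220 and Vc315.

6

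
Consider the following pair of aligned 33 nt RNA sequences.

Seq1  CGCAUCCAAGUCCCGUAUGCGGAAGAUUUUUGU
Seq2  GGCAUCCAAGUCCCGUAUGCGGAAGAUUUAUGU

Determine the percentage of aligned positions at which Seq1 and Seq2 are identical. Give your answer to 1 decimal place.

93.9%

Differing sites — 1:C/G; 30:U/A.
31 of the 33 sites match, so the percent identity is 31/33 × 100 = 93.9%.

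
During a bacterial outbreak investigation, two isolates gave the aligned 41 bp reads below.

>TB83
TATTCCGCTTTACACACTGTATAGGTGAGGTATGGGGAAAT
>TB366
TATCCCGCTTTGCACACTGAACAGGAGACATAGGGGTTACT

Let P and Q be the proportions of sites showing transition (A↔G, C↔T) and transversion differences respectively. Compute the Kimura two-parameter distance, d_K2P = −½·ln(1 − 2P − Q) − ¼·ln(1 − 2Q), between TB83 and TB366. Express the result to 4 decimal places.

0.3322

Differing sites — 4:T/C (Ti); 12:A/G (Ti); 20:T/A (Tv); 22:T/C (Ti); 26:T/A (Tv); 29:G/C (Tv); 30:G/A (Ti); 33:T/G (Tv); 37:G/T (Tv); 38:A/T (Tv); 40:A/C (Tv).
Of the 11 differences, 4 transitions and 7 transversions over 41 sites: P = 4/41 = 0.097561, Q = 7/41 = 0.170732.
d = −0.5·ln(0.634146) − 0.25·ln(0.658536) = −0.5·(-0.455476) − 0.25·(-0.417736) = 0.3322.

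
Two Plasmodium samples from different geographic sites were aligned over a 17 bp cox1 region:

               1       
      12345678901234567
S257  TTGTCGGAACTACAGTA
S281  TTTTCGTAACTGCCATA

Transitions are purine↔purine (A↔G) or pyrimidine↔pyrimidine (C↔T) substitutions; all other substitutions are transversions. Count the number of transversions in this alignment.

Mismatches occur at site 3 (G→T, transversion), site 7 (G→T, transversion), site 12 (A→G, transition), site 14 (A→C, transversion), site 15 (G→A, transition).
Of the 5 differences, 2 transitions and 3 transversions, so the answer is 3.

3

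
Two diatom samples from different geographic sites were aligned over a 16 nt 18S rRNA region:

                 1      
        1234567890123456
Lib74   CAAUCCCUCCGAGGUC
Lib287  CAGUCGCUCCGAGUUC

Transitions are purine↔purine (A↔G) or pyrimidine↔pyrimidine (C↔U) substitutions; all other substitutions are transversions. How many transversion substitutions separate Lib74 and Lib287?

The sequences differ at positions 3 (A/G, transition), 6 (C/G, transversion), 14 (G/U, transversion).
Of the 3 differences, 1 transition and 2 transversions, so the answer is 2.

2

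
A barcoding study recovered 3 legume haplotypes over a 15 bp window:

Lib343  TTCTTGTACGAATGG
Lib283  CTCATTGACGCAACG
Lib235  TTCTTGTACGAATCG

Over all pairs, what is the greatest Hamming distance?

7

Pairwise Hamming distances:
  Lib343 vs Lib283: 7
  Lib343 vs Lib235: 1
  Lib283 vs Lib235: 6
The largest is 7, between Lib343 and Lib283.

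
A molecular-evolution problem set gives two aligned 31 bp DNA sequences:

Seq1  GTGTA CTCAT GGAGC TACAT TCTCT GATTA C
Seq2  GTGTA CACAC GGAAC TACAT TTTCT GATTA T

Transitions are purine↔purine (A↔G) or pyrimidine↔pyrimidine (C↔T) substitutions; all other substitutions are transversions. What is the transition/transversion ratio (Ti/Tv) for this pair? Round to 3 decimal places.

Mismatches occur at site 7 (T→A, transversion), site 10 (T→C, transition), site 14 (G→A, transition), site 22 (C→T, transition), site 31 (C→T, transition).
Of the 5 differences, 4 transitions and 1 transversion, so Ti/Tv = 4/1 = 4.000.

4.000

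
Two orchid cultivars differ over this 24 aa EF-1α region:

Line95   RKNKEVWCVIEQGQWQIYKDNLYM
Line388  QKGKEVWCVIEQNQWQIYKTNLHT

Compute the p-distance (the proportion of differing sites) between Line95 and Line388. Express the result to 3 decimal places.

Differing sites — 1:R/Q; 3:N/G; 13:G/N; 20:D/T; 23:Y/H; 24:M/T.
There are 6 differences over 24 sites, so p = 6/24 = 0.250.

0.250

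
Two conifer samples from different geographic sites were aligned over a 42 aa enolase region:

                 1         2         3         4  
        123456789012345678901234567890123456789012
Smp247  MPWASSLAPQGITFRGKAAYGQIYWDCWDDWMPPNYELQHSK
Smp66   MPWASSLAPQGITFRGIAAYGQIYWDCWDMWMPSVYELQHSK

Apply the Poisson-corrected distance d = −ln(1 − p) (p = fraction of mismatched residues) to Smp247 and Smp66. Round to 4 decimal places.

0.1001

Mismatches occur at site 17 (K↔I), site 30 (D↔M), site 34 (P↔S), site 35 (N↔V).
p = 4/42 = 0.095238.
d = −ln(1 − 0.095238) = −ln(0.904762) = 0.1001.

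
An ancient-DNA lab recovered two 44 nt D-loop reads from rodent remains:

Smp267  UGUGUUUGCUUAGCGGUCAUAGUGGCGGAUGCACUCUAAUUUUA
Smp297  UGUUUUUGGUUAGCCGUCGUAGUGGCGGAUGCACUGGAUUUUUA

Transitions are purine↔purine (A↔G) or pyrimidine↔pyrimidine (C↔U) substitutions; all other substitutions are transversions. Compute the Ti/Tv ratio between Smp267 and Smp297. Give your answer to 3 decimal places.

Differing sites — 4:G/U (Tv); 9:C/G (Tv); 15:G/C (Tv); 19:A/G (Ti); 36:C/G (Tv); 37:U/G (Tv); 39:A/U (Tv).
Of the 7 differences, 1 transition and 6 transversions, so Ti/Tv = 1/6 = 0.167.

0.167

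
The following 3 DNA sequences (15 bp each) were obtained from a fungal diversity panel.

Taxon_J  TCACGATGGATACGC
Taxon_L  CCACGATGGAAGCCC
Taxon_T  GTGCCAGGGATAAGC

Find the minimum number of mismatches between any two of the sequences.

Pairwise Hamming distances:
  Taxon_J vs Taxon_L: 4
  Taxon_J vs Taxon_T: 6
  Taxon_L vs Taxon_T: 9
The smallest is 4, between Taxon_J and Taxon_L.

4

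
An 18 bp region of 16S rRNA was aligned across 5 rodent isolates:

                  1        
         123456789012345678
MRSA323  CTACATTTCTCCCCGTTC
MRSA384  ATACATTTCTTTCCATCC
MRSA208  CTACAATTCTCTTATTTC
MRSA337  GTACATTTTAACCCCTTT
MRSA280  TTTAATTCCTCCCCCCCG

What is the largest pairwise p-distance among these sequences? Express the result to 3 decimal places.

Pairwise Hamming distances:
  MRSA323 vs MRSA384: 5
  MRSA323 vs MRSA208: 5
  MRSA323 vs MRSA337: 6
  MRSA323 vs MRSA280: 8
  MRSA384 vs MRSA208: 7
  MRSA384 vs MRSA337: 8
  MRSA384 vs MRSA280: 9
  MRSA208 vs MRSA337: 10
  MRSA208 vs MRSA280: 12
  MRSA337 vs MRSA280: 10
The largest is 12 mismatches, between MRSA208 and MRSA280; p = 12/18 = 0.667.

0.667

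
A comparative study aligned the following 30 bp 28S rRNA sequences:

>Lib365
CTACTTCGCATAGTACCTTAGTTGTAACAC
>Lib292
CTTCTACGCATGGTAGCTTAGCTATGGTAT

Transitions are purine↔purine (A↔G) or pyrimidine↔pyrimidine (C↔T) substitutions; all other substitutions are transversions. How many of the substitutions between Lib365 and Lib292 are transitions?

7

Differing sites — 3:A/T (Tv); 6:T/A (Tv); 12:A/G (Ti); 16:C/G (Tv); 22:T/C (Ti); 24:G/A (Ti); 26:A/G (Ti); 27:A/G (Ti); 28:C/T (Ti); 30:C/T (Ti).
Of the 10 differences, 7 transitions and 3 transversions, so the answer is 7.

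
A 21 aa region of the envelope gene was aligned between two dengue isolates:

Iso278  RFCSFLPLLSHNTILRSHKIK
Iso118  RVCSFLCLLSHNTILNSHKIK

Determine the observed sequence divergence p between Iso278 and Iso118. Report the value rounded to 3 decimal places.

0.143

Mismatches occur at site 2 (F→V), site 7 (P→C), site 16 (R→N).
There are 3 differences over 21 sites, so p = 3/21 = 0.143.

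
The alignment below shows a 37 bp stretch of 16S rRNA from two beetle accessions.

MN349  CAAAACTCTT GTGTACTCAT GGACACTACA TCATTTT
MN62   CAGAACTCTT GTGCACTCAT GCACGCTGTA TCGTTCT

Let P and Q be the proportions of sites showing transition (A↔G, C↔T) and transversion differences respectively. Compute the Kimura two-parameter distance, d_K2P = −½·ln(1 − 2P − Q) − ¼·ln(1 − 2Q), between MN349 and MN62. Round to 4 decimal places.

0.2738

Differing sites — 3:A/G (Ti); 14:T/C (Ti); 22:G/C (Tv); 25:A/G (Ti); 28:A/G (Ti); 29:C/T (Ti); 33:A/G (Ti); 36:T/C (Ti).
Of the 8 differences, 7 transitions and 1 transversion over 37 sites: P = 7/37 = 0.189189, Q = 1/37 = 0.027027.
d = −0.5·ln(0.594595) − 0.25·ln(0.945946) = −0.5·(-0.519875) − 0.25·(-0.055570) = 0.2738.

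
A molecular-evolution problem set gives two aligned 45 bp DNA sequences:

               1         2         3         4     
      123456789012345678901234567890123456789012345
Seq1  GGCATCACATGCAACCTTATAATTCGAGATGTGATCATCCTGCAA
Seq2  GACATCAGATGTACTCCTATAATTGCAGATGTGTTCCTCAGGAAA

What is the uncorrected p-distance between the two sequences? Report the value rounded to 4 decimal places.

0.2889

Mismatches occur at site 2 (G↔A), site 8 (C↔G), site 12 (C↔T), site 14 (A↔C), site 15 (C↔T), site 17 (T↔C), site 25 (C↔G), site 26 (G↔C), site 34 (A↔T), site 37 (A↔C), site 40 (C↔A), site 41 (T↔G), site 43 (C↔A).
There are 13 differences over 45 sites, so p = 13/45 = 0.2889.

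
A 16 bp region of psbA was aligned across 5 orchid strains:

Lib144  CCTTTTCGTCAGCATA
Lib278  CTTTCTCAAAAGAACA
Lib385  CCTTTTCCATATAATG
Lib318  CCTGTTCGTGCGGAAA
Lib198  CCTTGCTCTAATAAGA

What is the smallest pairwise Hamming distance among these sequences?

5

Pairwise Hamming distances:
  Lib144 vs Lib278: 7
  Lib144 vs Lib385: 6
  Lib144 vs Lib318: 5
  Lib144 vs Lib198: 8
  Lib278 vs Lib385: 7
  Lib278 vs Lib318: 9
  Lib278 vs Lib198: 8
  Lib385 vs Lib318: 9
  Lib385 vs Lib198: 7
  Lib318 vs Lib198: 10
The smallest is 5, between Lib144 and Lib318.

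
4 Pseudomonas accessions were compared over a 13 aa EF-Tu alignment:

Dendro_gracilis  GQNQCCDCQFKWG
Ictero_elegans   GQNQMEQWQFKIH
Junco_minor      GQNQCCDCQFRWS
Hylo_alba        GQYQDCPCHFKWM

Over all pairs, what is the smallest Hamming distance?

2

Pairwise Hamming distances:
  Dendro_gracilis vs Ictero_elegans: 6
  Dendro_gracilis vs Junco_minor: 2
  Dendro_gracilis vs Hylo_alba: 5
  Ictero_elegans vs Junco_minor: 7
  Ictero_elegans vs Hylo_alba: 8
  Junco_minor vs Hylo_alba: 6
The smallest is 2, between Dendro_gracilis and Junco_minor.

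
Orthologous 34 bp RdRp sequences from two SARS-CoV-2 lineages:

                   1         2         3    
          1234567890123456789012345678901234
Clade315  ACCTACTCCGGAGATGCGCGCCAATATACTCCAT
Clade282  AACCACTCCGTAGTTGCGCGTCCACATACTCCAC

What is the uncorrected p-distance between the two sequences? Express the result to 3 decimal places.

The sequences differ at positions 2 (C/A), 4 (T/C), 11 (G/T), 14 (A/T), 21 (C/T), 23 (A/C), 25 (T/C), 34 (T/C).
There are 8 differences over 34 sites, so p = 8/34 = 0.235.

0.235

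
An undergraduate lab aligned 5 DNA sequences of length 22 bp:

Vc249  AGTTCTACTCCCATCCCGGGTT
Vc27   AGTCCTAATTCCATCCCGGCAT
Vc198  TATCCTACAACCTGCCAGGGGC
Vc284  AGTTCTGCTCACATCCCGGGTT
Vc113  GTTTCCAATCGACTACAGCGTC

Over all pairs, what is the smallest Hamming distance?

Pairwise Hamming distances:
  Vc249 vs Vc27: 5
  Vc249 vs Vc198: 10
  Vc249 vs Vc284: 2
  Vc249 vs Vc113: 11
  Vc27 vs Vc198: 11
  Vc27 vs Vc284: 7
  Vc27 vs Vc113: 14
  Vc198 vs Vc284: 12
  Vc198 vs Vc113: 14
  Vc284 vs Vc113: 12
The smallest is 2, between Vc249 and Vc284.

2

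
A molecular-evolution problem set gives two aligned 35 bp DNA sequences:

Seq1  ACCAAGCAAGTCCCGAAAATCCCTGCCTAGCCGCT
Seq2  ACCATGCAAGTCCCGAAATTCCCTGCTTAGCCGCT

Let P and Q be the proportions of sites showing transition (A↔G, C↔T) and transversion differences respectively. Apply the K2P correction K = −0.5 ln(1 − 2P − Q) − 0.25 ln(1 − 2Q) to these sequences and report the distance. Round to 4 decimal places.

Differing sites — 5:A/T (Tv); 19:A/T (Tv); 27:C/T (Ti).
Of the 3 differences, 1 transition and 2 transversions over 35 sites: P = 1/35 = 0.028571, Q = 2/35 = 0.057143.
d = −0.5·ln(0.885715) − 0.25·ln(0.885714) = −0.5·(-0.121360) − 0.25·(-0.121361) = 0.0910.

0.0910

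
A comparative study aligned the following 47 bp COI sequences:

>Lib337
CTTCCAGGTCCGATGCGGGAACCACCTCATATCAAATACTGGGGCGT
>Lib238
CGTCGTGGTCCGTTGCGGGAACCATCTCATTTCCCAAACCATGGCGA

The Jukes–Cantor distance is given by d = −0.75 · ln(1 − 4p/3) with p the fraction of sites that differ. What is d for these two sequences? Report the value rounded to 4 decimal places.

The sequences differ at positions 2 (T/G), 5 (C/G), 6 (A/T), 13 (A/T), 25 (C/T), 31 (A/T), 34 (A/C), 35 (A/C), 37 (T/A), 40 (T/C), 41 (G/A), 42 (G/T), 47 (T/A).
p = 13/47 = 0.276596.
d = −0.75 · ln(1 − (4/3)·0.276596) = −0.75 · ln(0.631205) = −0.75 · (-0.460125) = 0.3451.

0.3451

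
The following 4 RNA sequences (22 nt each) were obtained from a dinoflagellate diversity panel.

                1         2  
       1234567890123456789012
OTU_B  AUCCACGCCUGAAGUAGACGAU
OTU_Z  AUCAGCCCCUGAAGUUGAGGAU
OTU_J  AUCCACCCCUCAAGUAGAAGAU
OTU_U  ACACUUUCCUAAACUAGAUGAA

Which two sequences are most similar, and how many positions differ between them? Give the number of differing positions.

Pairwise Hamming distances:
  OTU_B vs OTU_Z: 5
  OTU_B vs OTU_J: 3
  OTU_B vs OTU_U: 9
  OTU_Z vs OTU_J: 5
  OTU_Z vs OTU_U: 11
  OTU_J vs OTU_U: 9
The smallest is 3, between OTU_B and OTU_J.

3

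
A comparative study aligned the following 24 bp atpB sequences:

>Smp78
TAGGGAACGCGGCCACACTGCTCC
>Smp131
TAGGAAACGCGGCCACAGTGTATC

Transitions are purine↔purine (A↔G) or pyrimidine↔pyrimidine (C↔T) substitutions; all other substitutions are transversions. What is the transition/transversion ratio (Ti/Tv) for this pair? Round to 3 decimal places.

Differing sites — 5:G/A (Ti); 18:C/G (Tv); 21:C/T (Ti); 22:T/A (Tv); 23:C/T (Ti).
Of the 5 differences, 3 transitions and 2 transversions, so Ti/Tv = 3/2 = 1.500.

1.500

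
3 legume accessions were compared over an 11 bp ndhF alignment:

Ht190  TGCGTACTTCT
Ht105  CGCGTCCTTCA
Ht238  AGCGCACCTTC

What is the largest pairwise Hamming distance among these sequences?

6

Pairwise Hamming distances:
  Ht190 vs Ht105: 3
  Ht190 vs Ht238: 5
  Ht105 vs Ht238: 6
The largest is 6, between Ht105 and Ht238.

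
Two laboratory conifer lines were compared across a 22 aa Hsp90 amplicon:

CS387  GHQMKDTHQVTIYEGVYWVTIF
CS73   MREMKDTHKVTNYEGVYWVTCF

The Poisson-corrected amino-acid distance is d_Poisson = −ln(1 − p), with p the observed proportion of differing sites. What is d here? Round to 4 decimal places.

Mismatches occur at site 1 (G→M), site 2 (H→R), site 3 (Q→E), site 9 (Q→K), site 12 (I→N), site 21 (I→C).
p = 6/22 = 0.272727.
d = −ln(1 − 0.272727) = −ln(0.727273) = 0.3185.

0.3185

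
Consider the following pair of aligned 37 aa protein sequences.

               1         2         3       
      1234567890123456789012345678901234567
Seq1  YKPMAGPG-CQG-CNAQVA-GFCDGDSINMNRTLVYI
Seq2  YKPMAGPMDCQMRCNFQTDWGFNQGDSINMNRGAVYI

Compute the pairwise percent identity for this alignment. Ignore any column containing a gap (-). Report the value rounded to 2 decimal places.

73.53%

Excluding the 3 gap columns leaves 34 comparable sites.
The sequences differ at positions 8 (G/M), 12 (G/M), 16 (A/F), 18 (V/T), 19 (A/D), 23 (C/N), 24 (D/Q), 33 (T/G), 34 (L/A).
25 of the 34 comparable sites match, so the percent identity is 25/34 × 100 = 73.53%.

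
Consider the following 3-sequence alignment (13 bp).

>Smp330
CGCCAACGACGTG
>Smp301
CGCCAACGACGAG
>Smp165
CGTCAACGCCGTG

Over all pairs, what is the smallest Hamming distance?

1

Pairwise Hamming distances:
  Smp330 vs Smp301: 1
  Smp330 vs Smp165: 2
  Smp301 vs Smp165: 3
The smallest is 1, between Smp330 and Smp301.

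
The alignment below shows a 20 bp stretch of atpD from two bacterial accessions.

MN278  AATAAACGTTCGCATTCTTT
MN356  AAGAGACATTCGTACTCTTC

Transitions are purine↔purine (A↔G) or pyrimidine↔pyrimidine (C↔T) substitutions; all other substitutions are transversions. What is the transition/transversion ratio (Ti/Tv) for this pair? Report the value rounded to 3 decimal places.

Differing sites — 3:T/G (Tv); 5:A/G (Ti); 8:G/A (Ti); 13:C/T (Ti); 15:T/C (Ti); 20:T/C (Ti).
Of the 6 differences, 5 transitions and 1 transversion, so Ti/Tv = 5/1 = 5.000.

5.000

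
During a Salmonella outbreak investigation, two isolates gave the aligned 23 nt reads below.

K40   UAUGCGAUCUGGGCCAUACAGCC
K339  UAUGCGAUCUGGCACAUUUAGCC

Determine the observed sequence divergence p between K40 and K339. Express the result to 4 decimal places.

0.1739

The sequences differ at positions 13 (G/C), 14 (C/A), 18 (A/U), 19 (C/U).
There are 4 differences over 23 sites, so p = 4/23 = 0.1739.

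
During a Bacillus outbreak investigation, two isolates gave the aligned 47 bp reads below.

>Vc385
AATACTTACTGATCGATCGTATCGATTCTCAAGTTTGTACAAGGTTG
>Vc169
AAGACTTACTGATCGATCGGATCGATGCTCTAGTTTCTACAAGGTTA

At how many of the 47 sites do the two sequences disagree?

The sequences differ at positions 3 (T/G), 20 (T/G), 27 (T/G), 31 (A/T), 37 (G/C), 47 (G/A).
That gives 6 mismatches out of 47 aligned sites, so the Hamming distance is 6.

6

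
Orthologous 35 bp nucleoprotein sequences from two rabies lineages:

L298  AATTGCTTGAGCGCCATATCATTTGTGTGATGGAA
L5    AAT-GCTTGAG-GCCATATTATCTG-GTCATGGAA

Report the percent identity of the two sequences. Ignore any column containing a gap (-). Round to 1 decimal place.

90.6%

Excluding the 3 gap columns leaves 32 comparable sites.
Mismatches occur at site 20 (C→T), site 23 (T→C), site 29 (G→C).
29 of the 32 comparable sites match, so the percent identity is 29/32 × 100 = 90.6%.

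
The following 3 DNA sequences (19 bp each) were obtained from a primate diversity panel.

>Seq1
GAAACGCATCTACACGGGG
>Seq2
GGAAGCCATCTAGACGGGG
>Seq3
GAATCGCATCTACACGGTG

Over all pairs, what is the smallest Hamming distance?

Pairwise Hamming distances:
  Seq1 vs Seq2: 4
  Seq1 vs Seq3: 2
  Seq2 vs Seq3: 6
The smallest is 2, between Seq1 and Seq3.

2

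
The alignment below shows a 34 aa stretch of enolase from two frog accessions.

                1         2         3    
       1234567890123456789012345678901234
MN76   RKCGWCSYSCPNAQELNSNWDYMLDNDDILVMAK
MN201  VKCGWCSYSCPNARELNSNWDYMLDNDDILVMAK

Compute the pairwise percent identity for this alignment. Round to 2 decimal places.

Mismatches occur at site 1 (R↔V), site 14 (Q↔R).
32 of the 34 sites match, so the percent identity is 32/34 × 100 = 94.12%.

94.12%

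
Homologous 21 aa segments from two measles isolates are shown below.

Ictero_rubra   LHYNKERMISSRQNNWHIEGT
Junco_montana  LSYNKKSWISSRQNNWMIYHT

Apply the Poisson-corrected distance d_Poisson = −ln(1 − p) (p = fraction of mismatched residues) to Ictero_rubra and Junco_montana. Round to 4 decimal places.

Differing sites — 2:H/S; 6:E/K; 7:R/S; 8:M/W; 17:H/M; 19:E/Y; 20:G/H.
p = 7/21 = 0.333333.
d = −ln(1 − 0.333333) = −ln(0.666667) = 0.4055.

0.4055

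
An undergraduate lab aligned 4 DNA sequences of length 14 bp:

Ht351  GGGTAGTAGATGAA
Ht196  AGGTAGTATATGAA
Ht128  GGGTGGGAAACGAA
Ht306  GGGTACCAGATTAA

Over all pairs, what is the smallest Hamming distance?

Pairwise Hamming distances:
  Ht351 vs Ht196: 2
  Ht351 vs Ht128: 4
  Ht351 vs Ht306: 3
  Ht196 vs Ht128: 5
  Ht196 vs Ht306: 5
  Ht128 vs Ht306: 6
The smallest is 2, between Ht351 and Ht196.

2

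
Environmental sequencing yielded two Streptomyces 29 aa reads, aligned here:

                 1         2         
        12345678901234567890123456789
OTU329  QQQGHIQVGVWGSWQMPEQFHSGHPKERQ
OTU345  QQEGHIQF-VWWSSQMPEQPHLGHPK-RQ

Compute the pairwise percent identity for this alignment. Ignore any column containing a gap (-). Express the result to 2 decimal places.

77.78%

Excluding the 2 gap columns leaves 27 comparable sites.
Differing sites — 3:Q/E; 8:V/F; 12:G/W; 14:W/S; 20:F/P; 22:S/L.
21 of the 27 comparable sites match, so the percent identity is 21/27 × 100 = 77.78%.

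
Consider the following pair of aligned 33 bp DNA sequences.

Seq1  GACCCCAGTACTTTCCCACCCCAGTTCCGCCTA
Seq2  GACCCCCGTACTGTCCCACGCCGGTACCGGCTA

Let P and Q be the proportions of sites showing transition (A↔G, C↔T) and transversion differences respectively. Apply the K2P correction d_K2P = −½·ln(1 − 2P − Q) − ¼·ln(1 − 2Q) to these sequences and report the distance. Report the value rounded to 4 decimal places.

0.2095

The sequences differ at positions 7 (A/C, transversion), 13 (T/G, transversion), 20 (C/G, transversion), 23 (A/G, transition), 26 (T/A, transversion), 30 (C/G, transversion).
Of the 6 differences, 1 transition and 5 transversions over 33 sites: P = 1/33 = 0.030303, Q = 5/33 = 0.151515.
d = −0.5·ln(0.787879) − 0.25·ln(0.696970) = −0.5·(-0.238411) − 0.25·(-0.361013) = 0.2095.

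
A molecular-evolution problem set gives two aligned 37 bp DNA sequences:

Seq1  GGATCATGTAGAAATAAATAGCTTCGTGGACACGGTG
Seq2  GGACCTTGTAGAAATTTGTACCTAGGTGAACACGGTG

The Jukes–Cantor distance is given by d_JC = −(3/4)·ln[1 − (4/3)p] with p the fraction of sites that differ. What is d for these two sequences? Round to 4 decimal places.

0.2940

Mismatches occur at site 4 (T↔C), site 6 (A↔T), site 16 (A↔T), site 17 (A↔T), site 18 (A↔G), site 21 (G↔C), site 24 (T↔A), site 25 (C↔G), site 29 (G↔A).
p = 9/37 = 0.243243.
d = −0.75 · ln(1 − (4/3)·0.243243) = −0.75 · ln(0.675676) = −0.75 · (-0.392042) = 0.2940.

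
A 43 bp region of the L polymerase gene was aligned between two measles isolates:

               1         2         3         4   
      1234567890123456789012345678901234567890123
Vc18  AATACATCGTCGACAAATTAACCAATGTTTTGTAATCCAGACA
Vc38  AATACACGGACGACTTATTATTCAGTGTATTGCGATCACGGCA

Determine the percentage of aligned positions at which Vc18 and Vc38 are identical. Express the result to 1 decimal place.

Differing sites — 7:T/C; 8:C/G; 10:T/A; 15:A/T; 16:A/T; 21:A/T; 22:C/T; 25:A/G; 29:T/A; 33:T/C; 34:A/G; 38:C/A; 39:A/C; 41:A/G.
29 of the 43 sites match, so the percent identity is 29/43 × 100 = 67.4%.

67.4%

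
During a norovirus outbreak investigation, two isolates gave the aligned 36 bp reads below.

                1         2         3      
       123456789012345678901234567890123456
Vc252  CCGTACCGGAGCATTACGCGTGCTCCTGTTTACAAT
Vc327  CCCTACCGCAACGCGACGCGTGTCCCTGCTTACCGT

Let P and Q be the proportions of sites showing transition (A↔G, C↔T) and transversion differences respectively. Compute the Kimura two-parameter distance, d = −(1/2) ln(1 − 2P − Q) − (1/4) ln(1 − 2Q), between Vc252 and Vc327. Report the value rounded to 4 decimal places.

0.4094

Mismatches occur at site 3 (G/C, transversion), site 9 (G/C, transversion), site 11 (G/A, transition), site 13 (A/G, transition), site 14 (T/C, transition), site 15 (T/G, transversion), site 23 (C/T, transition), site 24 (T/C, transition), site 29 (T/C, transition), site 34 (A/C, transversion), site 35 (A/G, transition).
Of the 11 differences, 7 transitions and 4 transversions over 36 sites: P = 7/36 = 0.194444, Q = 4/36 = 0.111111.
d = −0.5·ln(0.500001) − 0.25·ln(0.777778) = −0.5·(-0.693145) − 0.25·(-0.251314) = 0.4094.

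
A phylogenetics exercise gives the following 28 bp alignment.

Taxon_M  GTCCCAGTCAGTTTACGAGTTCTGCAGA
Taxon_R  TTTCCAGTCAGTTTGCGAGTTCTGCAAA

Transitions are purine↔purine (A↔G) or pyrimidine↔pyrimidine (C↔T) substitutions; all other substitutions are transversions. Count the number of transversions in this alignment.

1

Differing sites — 1:G/T (Tv); 3:C/T (Ti); 15:A/G (Ti); 27:G/A (Ti).
Of the 4 differences, 3 transitions and 1 transversion, so the answer is 1.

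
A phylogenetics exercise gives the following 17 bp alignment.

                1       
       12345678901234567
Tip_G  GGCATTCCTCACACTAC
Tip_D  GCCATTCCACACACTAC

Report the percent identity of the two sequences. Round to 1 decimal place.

88.2%

The sequences differ at positions 2 (G/C), 9 (T/A).
15 of the 17 sites match, so the percent identity is 15/17 × 100 = 88.2%.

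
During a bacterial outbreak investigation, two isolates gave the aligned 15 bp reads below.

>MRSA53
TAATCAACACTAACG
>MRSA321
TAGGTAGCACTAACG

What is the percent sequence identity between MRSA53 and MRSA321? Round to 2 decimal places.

Mismatches occur at site 3 (A→G), site 4 (T→G), site 5 (C→T), site 7 (A→G).
11 of the 15 sites match, so the percent identity is 11/15 × 100 = 73.33%.

73.33%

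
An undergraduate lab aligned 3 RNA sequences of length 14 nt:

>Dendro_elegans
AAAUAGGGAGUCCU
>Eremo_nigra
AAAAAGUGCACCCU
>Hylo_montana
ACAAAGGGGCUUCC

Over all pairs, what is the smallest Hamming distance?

5

Pairwise Hamming distances:
  Dendro_elegans vs Eremo_nigra: 5
  Dendro_elegans vs Hylo_montana: 6
  Eremo_nigra vs Hylo_montana: 7
The smallest is 5, between Dendro_elegans and Eremo_nigra.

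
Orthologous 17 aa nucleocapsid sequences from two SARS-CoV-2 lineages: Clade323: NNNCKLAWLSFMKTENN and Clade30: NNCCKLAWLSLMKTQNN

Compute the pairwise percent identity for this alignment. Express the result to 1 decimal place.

82.4%

Differing sites — 3:N/C; 11:F/L; 15:E/Q.
14 of the 17 sites match, so the percent identity is 14/17 × 100 = 82.4%.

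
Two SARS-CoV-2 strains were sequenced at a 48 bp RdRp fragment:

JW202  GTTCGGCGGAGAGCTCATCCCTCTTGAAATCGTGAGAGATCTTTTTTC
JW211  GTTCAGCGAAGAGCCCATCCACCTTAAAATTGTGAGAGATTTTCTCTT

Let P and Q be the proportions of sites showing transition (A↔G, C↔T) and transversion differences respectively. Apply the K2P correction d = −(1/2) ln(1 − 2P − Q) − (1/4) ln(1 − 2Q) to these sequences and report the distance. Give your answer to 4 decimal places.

The sequences differ at positions 5 (G/A, transition), 9 (G/A, transition), 15 (T/C, transition), 21 (C/A, transversion), 22 (T/C, transition), 26 (G/A, transition), 31 (C/T, transition), 41 (C/T, transition), 44 (T/C, transition), 46 (T/C, transition), 48 (C/T, transition).
Of the 11 differences, 10 transitions and 1 transversion over 48 sites: P = 10/48 = 0.208333, Q = 1/48 = 0.020833.
d = −0.5·ln(0.562501) − 0.25·ln(0.958334) = −0.5·(-0.575362) − 0.25·(-0.042559) = 0.2983.

0.2983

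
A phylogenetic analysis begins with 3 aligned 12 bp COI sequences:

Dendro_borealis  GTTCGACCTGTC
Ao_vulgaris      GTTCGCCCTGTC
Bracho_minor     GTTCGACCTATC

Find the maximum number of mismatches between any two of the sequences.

Pairwise Hamming distances:
  Dendro_borealis vs Ao_vulgaris: 1
  Dendro_borealis vs Bracho_minor: 1
  Ao_vulgaris vs Bracho_minor: 2
The largest is 2, between Ao_vulgaris and Bracho_minor.

2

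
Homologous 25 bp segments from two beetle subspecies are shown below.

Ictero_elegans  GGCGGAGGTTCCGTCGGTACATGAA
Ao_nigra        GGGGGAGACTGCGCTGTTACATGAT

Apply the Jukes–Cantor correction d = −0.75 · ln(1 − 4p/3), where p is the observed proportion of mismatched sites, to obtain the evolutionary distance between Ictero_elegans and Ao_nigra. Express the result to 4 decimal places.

Differing sites — 3:C/G; 8:G/A; 9:T/C; 11:C/G; 14:T/C; 15:C/T; 17:G/T; 25:A/T.
p = 8/25 = 0.320000.
d = −0.75 · ln(1 − (4/3)·0.320000) = −0.75 · ln(0.573333) = −0.75 · (-0.556289) = 0.4172.

0.4172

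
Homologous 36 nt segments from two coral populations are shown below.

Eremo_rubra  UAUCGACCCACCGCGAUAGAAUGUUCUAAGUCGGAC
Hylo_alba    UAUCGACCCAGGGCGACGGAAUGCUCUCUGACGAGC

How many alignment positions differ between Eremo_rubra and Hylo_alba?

10

Mismatches occur at site 11 (C↔G), site 12 (C↔G), site 17 (U↔C), site 18 (A↔G), site 24 (U↔C), site 28 (A↔C), site 29 (A↔U), site 31 (U↔A), site 34 (G↔A), site 35 (A↔G).
That gives 10 mismatches out of 36 aligned sites, so the Hamming distance is 10.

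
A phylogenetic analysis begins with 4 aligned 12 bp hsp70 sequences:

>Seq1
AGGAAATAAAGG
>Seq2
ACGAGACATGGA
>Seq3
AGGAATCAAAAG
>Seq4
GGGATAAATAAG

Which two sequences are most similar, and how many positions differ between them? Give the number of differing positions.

3

Pairwise Hamming distances:
  Seq1 vs Seq2: 6
  Seq1 vs Seq3: 3
  Seq1 vs Seq4: 5
  Seq2 vs Seq3: 7
  Seq2 vs Seq4: 7
  Seq3 vs Seq4: 5
The smallest is 3, between Seq1 and Seq3.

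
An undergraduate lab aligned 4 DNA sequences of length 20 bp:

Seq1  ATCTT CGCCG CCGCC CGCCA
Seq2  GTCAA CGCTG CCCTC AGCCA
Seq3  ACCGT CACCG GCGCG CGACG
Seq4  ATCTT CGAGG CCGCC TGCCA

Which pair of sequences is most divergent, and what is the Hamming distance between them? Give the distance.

Pairwise Hamming distances:
  Seq1 vs Seq2: 7
  Seq1 vs Seq3: 7
  Seq1 vs Seq4: 3
  Seq2 vs Seq3: 13
  Seq2 vs Seq4: 8
  Seq3 vs Seq4: 10
The largest is 13, between Seq2 and Seq3.

13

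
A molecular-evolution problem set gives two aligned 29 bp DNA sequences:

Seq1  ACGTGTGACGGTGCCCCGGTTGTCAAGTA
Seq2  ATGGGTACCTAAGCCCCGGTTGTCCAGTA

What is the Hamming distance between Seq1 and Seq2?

Mismatches occur at site 2 (C↔T), site 4 (T↔G), site 7 (G↔A), site 8 (A↔C), site 10 (G↔T), site 11 (G↔A), site 12 (T↔A), site 25 (A↔C).
That gives 8 mismatches out of 29 aligned sites, so the Hamming distance is 8.

8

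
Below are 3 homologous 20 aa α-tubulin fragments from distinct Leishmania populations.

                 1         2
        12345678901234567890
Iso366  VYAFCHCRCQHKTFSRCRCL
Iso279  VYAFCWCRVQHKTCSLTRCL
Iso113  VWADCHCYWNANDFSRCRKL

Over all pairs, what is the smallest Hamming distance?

5

Pairwise Hamming distances:
  Iso366 vs Iso279: 5
  Iso366 vs Iso113: 9
  Iso279 vs Iso113: 13
The smallest is 5, between Iso366 and Iso279.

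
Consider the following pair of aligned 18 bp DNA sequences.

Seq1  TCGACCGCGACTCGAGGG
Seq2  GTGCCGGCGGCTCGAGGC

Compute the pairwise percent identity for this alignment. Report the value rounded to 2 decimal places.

Mismatches occur at site 1 (T↔G), site 2 (C↔T), site 4 (A↔C), site 6 (C↔G), site 10 (A↔G), site 18 (G↔C).
12 of the 18 sites match, so the percent identity is 12/18 × 100 = 66.67%.

66.67%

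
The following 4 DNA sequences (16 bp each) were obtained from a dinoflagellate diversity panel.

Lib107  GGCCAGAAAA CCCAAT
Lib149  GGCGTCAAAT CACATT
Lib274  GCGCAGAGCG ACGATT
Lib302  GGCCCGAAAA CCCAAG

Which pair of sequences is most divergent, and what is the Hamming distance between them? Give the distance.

11

Pairwise Hamming distances:
  Lib107 vs Lib149: 6
  Lib107 vs Lib274: 8
  Lib107 vs Lib302: 2
  Lib149 vs Lib274: 11
  Lib149 vs Lib302: 7
  Lib274 vs Lib302: 10
The largest is 11, between Lib149 and Lib274.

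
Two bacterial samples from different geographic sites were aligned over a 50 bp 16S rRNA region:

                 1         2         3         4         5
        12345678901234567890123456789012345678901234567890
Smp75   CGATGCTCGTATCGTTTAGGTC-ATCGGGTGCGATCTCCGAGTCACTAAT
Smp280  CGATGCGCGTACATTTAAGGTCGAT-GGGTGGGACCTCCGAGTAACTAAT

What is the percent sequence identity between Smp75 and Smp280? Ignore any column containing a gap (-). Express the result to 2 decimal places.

83.33%

Excluding the 2 gap columns leaves 48 comparable sites.
The sequences differ at positions 7 (T/G), 12 (T/C), 13 (C/A), 14 (G/T), 17 (T/A), 32 (C/G), 35 (T/C), 44 (C/A).
40 of the 48 comparable sites match, so the percent identity is 40/48 × 100 = 83.33%.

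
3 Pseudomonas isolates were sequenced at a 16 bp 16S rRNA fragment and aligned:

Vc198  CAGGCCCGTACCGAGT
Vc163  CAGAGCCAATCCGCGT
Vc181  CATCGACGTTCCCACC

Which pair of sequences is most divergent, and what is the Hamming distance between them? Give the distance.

Pairwise Hamming distances:
  Vc198 vs Vc163: 6
  Vc198 vs Vc181: 8
  Vc163 vs Vc181: 9
The largest is 9, between Vc163 and Vc181.

9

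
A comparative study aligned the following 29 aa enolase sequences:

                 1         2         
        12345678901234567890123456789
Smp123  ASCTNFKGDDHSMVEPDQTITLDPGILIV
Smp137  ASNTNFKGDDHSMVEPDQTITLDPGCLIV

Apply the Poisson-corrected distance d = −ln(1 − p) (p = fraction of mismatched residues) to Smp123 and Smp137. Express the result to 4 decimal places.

0.0715

Differing sites — 3:C/N; 26:I/C.
p = 2/29 = 0.068966.
d = −ln(1 − 0.068966) = −ln(0.931034) = 0.0715.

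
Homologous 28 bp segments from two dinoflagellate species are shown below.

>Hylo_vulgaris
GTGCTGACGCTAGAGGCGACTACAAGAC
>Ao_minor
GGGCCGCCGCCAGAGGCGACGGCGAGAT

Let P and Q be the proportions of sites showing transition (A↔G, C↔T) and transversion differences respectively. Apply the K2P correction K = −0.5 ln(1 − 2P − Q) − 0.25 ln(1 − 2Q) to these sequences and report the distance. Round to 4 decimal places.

0.3724

Mismatches occur at site 2 (T→G, transversion), site 5 (T→C, transition), site 7 (A→C, transversion), site 11 (T→C, transition), site 21 (T→G, transversion), site 22 (A→G, transition), site 24 (A→G, transition), site 28 (C→T, transition).
Of the 8 differences, 5 transitions and 3 transversions over 28 sites: P = 5/28 = 0.178571, Q = 3/28 = 0.107143.
d = −0.5·ln(0.535715) − 0.25·ln(0.785714) = −0.5·(-0.624153) − 0.25·(-0.241162) = 0.3724.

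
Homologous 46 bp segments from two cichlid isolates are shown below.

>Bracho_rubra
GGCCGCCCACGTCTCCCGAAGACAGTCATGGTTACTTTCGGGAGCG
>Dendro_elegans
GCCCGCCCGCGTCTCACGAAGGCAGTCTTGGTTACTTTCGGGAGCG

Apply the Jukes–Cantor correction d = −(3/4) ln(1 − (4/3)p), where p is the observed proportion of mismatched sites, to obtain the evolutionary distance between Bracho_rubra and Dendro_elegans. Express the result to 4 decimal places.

0.1174

Mismatches occur at site 2 (G/C), site 9 (A/G), site 16 (C/A), site 22 (A/G), site 28 (A/T).
p = 5/46 = 0.108696.
d = −0.75 · ln(1 − (4/3)·0.108696) = −0.75 · ln(0.855072) = −0.75 · (-0.156570) = 0.1174.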